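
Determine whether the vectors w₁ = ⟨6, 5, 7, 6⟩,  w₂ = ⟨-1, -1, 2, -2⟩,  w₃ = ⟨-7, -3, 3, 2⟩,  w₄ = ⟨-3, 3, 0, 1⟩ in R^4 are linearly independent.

Row-reduce the matrix whose columns are w₁, w₂, w₃, w₄.
The reduction yields 4 nonzero rows, so the rank is 4.
Since rank = 4 (the number of vectors), the set is linearly independent.

linearly independent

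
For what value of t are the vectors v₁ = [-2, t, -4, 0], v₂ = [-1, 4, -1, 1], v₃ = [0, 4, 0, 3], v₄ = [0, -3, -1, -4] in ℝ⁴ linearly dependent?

The set is linearly dependent precisely when det[v₁; v₂; v₃; v₄] = 0.
Expanding, det = 3*t - 30.
Setting this to zero gives t = 10.

t = 10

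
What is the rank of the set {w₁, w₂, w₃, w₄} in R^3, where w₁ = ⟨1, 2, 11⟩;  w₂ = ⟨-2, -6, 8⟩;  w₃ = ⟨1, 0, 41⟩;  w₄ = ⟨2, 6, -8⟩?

Apply Gaussian elimination to the matrix whose rows are w₁, w₂, w₃, w₄.
There are 2 pivot columns, so rank = 2.
(With 4 elements in a 3-dimensional space the rank is at most 3.)

2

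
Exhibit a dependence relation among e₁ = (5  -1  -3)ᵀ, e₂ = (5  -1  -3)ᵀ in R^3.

Solve the homogeneous system with e₁, e₂ as columns by row-reducing the coefficient matrix.
The free variable yields coefficients (1, -1) (any nonzero multiple also works).

e₁ - e₂ = 0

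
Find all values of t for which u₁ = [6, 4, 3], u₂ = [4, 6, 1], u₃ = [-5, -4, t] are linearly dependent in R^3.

The vectors are dependent exactly when the determinant of the matrix with rows u₁, u₂, u₃ vanishes.
The determinant works out to 20*t + 46.
This vanishes exactly when t = -23/10.

t = -23/10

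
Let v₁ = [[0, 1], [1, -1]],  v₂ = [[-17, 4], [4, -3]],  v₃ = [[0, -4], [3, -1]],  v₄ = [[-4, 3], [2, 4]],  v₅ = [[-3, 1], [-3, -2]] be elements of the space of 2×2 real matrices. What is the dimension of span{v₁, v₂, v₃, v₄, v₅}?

4

Pass to coordinate vectors with respect to the basis {E₁₁, E₁₂, E₂₁, E₂₂}.
Apply Gaussian elimination to the matrix whose rows are v₁, v₂, v₃, v₄, v₅.
The echelon form has 4 nonzero rows, so the rank is 4.
(With 5 elements in a 4-dimensional space the rank is at most 4.)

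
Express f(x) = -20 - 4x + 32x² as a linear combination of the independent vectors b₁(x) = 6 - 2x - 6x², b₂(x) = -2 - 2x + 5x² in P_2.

f = -2b₁ + 4b₂

Take coordinate vectors relative to {1, x, x²}.
Since b₁, b₂ are independent, the coefficients expressing f are uniquely determined by a linear system.
The system has the unique solution (a₁, a₂) = (-2, 4).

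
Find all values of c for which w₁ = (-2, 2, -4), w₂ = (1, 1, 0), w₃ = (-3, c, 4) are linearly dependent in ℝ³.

Place the vectors as rows of a 3×3 matrix; dependence ⇔ determinant zero.
The determinant works out to -4*c - 28.
Solving -4*c - 28 = 0 yields c = -7.

c = -7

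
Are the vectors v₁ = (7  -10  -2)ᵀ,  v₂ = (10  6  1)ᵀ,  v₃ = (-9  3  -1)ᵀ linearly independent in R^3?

The matrix [v₁|v₂|v₃] has determinant -241.
A nonzero determinant means the columns are linearly independent.

linearly independent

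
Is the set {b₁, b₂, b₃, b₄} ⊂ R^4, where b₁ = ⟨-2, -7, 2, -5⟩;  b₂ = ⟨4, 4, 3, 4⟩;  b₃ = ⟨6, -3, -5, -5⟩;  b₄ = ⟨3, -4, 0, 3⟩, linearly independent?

linearly independent

The matrix [b₁|b₂|b₃|b₄] has determinant -2128.
A nonzero determinant means the columns are linearly independent.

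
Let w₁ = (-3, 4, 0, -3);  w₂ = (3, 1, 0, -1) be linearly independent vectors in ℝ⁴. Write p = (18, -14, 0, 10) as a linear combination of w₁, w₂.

Since w₁, w₂ are independent, the coefficients expressing p are uniquely determined by a linear system.
The system has the unique solution (α₁, α₂) = (-4, 2).

p = -4w₁ + 2w₂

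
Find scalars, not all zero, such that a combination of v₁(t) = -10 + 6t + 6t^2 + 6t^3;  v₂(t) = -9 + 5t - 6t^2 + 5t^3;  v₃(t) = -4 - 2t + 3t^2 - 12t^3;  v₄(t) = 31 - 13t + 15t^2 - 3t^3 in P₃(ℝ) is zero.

3v₂ + v₃ + v₄ = 0

Pass to coordinate vectors relative to the basis {1, t, …, t^3}.
Solve the homogeneous system with v₁, v₂, v₃, v₄ as columns by row-reducing the coefficient matrix.
A generator of the null space is (0, 3, 1, 1).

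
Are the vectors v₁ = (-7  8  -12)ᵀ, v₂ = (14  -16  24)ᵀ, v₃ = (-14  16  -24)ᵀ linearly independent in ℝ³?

Form the 3×3 matrix with these as columns; its determinant is 0.
A zero determinant means the columns are linearly dependent.

linearly dependent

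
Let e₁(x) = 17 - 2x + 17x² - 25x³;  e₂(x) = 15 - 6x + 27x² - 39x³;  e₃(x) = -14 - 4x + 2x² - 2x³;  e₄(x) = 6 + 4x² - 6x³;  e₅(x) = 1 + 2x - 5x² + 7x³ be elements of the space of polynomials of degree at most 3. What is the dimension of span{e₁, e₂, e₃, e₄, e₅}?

Pass to coordinate vectors with respect to the basis {1, x, …, x³}.
Row-reduce the 5×4 matrix with these as rows.
Exactly 2 pivots survive; hence the rank is 2.
(With 5 elements in a 4-dimensional space the rank is at most 4.)

2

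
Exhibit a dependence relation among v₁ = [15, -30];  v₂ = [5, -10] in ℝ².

Write the vectors as columns of a matrix and find a nonzero vector in its null space.
The free variable yields coefficients (1, -3) (any nonzero multiple also works).

v₁ - 3v₂ = 0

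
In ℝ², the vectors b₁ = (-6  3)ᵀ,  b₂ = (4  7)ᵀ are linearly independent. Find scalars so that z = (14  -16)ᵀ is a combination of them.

Since b₁, b₂ are independent, the coefficients expressing z are uniquely determined by a linear system.
The system has the unique solution (c₁, c₂) = (-3, -1).

z = -3b₁ - b₂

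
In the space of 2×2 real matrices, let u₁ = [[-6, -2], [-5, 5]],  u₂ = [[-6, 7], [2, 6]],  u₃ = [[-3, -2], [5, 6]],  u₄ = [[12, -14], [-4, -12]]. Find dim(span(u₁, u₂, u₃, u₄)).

Use coordinates relative to {E₁₁, E₁₂, E₂₁, E₂₂}.
Form the matrix with u₁, u₂, u₃, u₄ as columns and reduce.
Reduction leaves 3 leading entries, giving rank 3.

3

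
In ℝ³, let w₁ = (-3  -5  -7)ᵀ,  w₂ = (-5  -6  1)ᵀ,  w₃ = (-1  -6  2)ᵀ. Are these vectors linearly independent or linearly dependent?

Form the 3×3 matrix with these as columns; its determinant is -195.
A nonzero determinant means the columns are linearly independent.

linearly independent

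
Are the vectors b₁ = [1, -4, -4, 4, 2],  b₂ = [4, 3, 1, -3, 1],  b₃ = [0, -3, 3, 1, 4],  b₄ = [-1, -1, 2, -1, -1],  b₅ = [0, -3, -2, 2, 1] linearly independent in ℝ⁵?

linearly independent

The matrix [b₁|b₂|b₃|b₄|b₅] has determinant -117.
A nonzero determinant means the columns are linearly independent.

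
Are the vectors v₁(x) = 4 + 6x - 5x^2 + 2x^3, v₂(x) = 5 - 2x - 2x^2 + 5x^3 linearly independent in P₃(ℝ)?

linearly independent

Take coordinates with respect to the standard basis {1, x, …, x^3}.
Row-reduce the matrix whose columns are v₁, v₂.
The reduction yields 2 nonzero rows, so the rank is 2.
Since rank = 2 (the number of vectors), the set is linearly independent.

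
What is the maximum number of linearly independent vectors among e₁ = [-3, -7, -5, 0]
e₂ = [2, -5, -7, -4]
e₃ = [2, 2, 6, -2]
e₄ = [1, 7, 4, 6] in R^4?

4

Put the 4×4 matrix [e₁|e₂|e₃|e₄] into echelon form.
Reduction leaves 4 leading entries, giving rank 4.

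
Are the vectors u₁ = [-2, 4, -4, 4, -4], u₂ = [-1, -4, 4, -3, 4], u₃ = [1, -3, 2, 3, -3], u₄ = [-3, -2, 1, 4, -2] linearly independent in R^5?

linearly independent

Place the vectors as rows of a 4×5 matrix and reduce to echelon form.
The reduction yields 4 nonzero rows, so the rank is 4.
Since rank = 4 (the number of vectors), the set is linearly independent.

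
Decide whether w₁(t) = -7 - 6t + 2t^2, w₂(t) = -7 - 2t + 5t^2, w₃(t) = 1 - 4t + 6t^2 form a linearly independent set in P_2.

Write each element as a coordinate vector in ℝ³ using {1, t, t^2}.
Form the 3×3 matrix with these as columns; its determinant is -278.
A nonzero determinant means the columns are linearly independent.

linearly independent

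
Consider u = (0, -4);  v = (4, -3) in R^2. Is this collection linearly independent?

Form the 2×2 matrix with these as columns; its determinant is 16.
A nonzero determinant means the columns are linearly independent.

linearly independent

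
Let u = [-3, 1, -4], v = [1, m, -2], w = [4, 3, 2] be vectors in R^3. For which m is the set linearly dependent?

m = 4

Place the vectors as rows of a 3×3 matrix; dependence ⇔ determinant zero.
Expanding, det = 10*m - 40.
Setting this to zero gives m = 4.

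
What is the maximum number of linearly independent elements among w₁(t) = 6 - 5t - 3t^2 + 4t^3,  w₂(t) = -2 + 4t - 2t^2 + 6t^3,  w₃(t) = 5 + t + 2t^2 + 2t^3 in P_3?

Use coordinates relative to {1, t, …, t^3}.
Row-reduce the 3×4 matrix with these as rows.
Reduction leaves 3 leading entries, giving rank 3.

3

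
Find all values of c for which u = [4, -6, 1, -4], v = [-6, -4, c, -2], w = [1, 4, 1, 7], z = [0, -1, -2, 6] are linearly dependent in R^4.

Dependence holds iff the 4×4 matrix [u v w z] is singular.
Cofactor expansion gives det = -164*c - 984.
Solving -164*c - 984 = 0 yields c = -6.

c = -6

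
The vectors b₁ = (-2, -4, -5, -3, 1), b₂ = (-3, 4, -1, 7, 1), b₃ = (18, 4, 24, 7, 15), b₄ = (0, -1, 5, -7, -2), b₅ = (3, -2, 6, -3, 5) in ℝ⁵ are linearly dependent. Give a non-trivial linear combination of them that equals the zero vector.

3b₁ + b₂ + b₃ + 2b₄ - 3b₅ = 0

Set up α₁b₁ + … + α₅b₅ = 0 and solve the homogeneous system.
A generator of the null space is (3, 1, 1, 2, -3).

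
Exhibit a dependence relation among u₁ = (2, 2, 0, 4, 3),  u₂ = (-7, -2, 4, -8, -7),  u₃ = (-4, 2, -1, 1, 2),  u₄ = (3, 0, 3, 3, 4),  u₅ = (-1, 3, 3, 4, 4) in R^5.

Set up α₁u₁ + … + α₅u₅ = 0 and solve the homogeneous system.
A generator of the null space is (3, 1, 1, 1, -2).

3u₁ + u₂ + u₃ + u₄ - 2u₅ = 0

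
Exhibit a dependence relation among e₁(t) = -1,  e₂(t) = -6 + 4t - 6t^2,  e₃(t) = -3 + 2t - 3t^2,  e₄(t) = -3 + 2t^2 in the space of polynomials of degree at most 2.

Pass to coordinate vectors relative to the basis {1, t, t^2}.
Row-reduce the matrix with e₁, e₂, e₃, e₄ as columns; the null space gives the coefficients.
One solution (up to scaling) is (0, 1, -2, 0).

e₂ - 2e₃ = 0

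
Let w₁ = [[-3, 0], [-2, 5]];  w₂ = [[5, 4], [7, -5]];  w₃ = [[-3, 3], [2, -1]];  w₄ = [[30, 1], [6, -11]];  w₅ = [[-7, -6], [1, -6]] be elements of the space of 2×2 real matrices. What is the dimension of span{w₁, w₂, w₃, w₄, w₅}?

dim = 4

Pass to coordinate vectors with respect to the basis {E₁₁, E₁₂, E₂₁, E₂₂}.
Apply Gaussian elimination to the matrix whose rows are w₁, w₂, w₃, w₄, w₅.
Reduction leaves 4 leading entries, giving rank 4.
(With 5 elements in a 4-dimensional space the rank is at most 4.)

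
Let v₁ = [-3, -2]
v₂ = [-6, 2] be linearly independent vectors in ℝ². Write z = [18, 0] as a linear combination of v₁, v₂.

Solve the system with v₁, v₂ as columns and z as the right-hand side.
Back-substitution yields (a₁, a₂) = (-2, -2).

z = -2v₁ - 2v₂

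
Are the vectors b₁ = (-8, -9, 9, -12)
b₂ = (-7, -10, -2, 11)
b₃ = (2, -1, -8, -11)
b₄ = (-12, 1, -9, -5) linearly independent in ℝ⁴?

Place the vectors as rows of a 4×4 matrix and reduce to echelon form.
The reduction yields 4 nonzero rows, so the rank is 4.
Since rank = 4 (the number of vectors), the set is linearly independent.

linearly independent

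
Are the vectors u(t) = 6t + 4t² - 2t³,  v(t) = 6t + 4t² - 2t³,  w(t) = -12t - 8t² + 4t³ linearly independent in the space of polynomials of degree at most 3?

linearly dependent

Write each element as a coordinate vector in ℝ⁴ using {1, t, …, t³}.
Row-reduce the matrix whose columns are u, v, w.
The reduction yields 1 nonzero row, so the rank is 1.
Since rank 1 < 3, the set is linearly dependent.
Indeed u - v = 0.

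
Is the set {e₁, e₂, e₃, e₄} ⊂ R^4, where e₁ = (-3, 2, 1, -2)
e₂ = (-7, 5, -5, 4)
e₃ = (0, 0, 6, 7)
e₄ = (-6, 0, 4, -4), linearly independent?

Place the vectors as rows of a 4×4 matrix and reduce to echelon form.
The reduction yields 4 nonzero rows, so the rank is 4.
Since rank = 4 (the number of vectors), the set is linearly independent.

linearly independent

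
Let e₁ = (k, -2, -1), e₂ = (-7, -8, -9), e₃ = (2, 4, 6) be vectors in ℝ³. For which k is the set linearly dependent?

The vectors are dependent exactly when the determinant of the matrix with rows e₁, e₂, e₃ vanishes.
Cofactor expansion gives det = -12*k - 36.
Solving -12*k - 36 = 0 yields k = -3.

k = -3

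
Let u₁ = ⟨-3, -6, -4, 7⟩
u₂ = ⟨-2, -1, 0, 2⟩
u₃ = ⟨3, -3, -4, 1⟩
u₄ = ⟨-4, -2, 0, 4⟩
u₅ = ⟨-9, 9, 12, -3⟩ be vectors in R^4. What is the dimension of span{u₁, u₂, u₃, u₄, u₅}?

Row-reduce the 5×4 matrix with these as rows.
There are 2 pivot columns, so rank = 2.
(With 5 elements in a 4-dimensional space the rank is at most 4.)

dim = 2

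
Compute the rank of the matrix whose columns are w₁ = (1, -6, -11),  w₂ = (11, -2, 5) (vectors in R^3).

rank 2

Row-reduce the 2×3 matrix with these as rows.
Reduction leaves 2 leading entries, giving rank 2.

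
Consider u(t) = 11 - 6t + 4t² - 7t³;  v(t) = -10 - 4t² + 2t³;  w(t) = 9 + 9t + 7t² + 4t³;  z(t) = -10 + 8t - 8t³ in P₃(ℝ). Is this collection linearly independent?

linearly independent

Write each element as a coordinate vector in ℝ⁴ using {1, t, …, t³}.
Place the vectors as rows of a 4×4 matrix and reduce to echelon form.
The reduction yields 4 nonzero rows, so the rank is 4.
Since rank = 4 (the number of vectors), the set is linearly independent.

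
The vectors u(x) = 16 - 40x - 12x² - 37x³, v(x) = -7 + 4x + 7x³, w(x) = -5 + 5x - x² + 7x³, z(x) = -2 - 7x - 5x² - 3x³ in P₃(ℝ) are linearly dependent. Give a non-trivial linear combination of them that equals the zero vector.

u + v + 3w - 3z = 0

Write each element as a vector in ℝ⁴ using {1, x, …, x³}.
Row-reduce the matrix with u, v, w, z as columns; the null space gives the coefficients.
The free variable yields coefficients (1, 1, 3, -3) (any nonzero multiple also works).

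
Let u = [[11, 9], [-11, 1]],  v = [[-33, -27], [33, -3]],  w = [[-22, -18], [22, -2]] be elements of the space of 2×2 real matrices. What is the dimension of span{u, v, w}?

1

Use coordinates relative to {E₁₁, E₁₂, E₂₁, E₂₂}.
Form the matrix with u, v, w as columns and reduce.
The echelon form has 1 nonzero row, so the rank is 1.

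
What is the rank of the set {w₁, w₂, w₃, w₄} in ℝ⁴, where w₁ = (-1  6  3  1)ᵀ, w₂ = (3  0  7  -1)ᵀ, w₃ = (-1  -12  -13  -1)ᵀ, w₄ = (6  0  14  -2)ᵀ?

Form the matrix with w₁, w₂, w₃, w₄ as columns and reduce.
Exactly 2 pivots survive; hence the rank is 2.

rank 2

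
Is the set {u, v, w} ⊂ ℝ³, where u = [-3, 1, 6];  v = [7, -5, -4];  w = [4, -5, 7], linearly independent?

linearly independent

Place the vectors as rows of a 3×3 matrix and reduce to echelon form.
The reduction yields 3 nonzero rows, so the rank is 3.
Since rank = 3 (the number of vectors), the set is linearly independent.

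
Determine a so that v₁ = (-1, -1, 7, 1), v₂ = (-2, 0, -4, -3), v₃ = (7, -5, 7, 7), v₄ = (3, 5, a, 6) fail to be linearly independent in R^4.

The vectors are dependent exactly when the determinant of the matrix with rows v₁, v₂, v₃, v₄ vanishes.
Expanding, det = 208 - 32*a.
This vanishes exactly when a = 13/2.

a = 13/2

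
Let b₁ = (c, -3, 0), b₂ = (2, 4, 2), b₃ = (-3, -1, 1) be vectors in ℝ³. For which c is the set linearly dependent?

Dependence holds iff the 3×3 matrix [b₁ b₂ b₃] is singular.
Cofactor expansion gives det = 6*c + 24.
Setting this to zero gives c = -4.

c = -4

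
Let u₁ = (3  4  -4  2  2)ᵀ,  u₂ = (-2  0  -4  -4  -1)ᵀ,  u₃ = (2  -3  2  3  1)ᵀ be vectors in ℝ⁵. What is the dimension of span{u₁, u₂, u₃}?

3

Apply Gaussian elimination to the matrix whose rows are u₁, u₂, u₃.
There are 3 pivot columns, so rank = 3.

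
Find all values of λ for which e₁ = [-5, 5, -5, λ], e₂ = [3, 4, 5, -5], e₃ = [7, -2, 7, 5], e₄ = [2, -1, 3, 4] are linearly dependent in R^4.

λ = -45/4

The set is linearly dependent precisely when det[e₁; e₂; e₃; e₄] = 0.
Cofactor expansion gives det = 40*λ + 450.
This vanishes exactly when λ = -45/4.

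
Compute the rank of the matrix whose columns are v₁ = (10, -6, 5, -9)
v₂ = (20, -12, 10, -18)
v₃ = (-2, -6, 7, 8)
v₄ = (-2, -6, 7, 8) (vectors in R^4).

Put the 4×4 matrix [v₁|v₂|v₃|v₄] into echelon form.
The echelon form has 2 nonzero rows, so the rank is 2.

rank 2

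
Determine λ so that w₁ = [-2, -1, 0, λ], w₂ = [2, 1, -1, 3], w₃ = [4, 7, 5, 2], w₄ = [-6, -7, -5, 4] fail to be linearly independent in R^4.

λ = 13/12

The set is linearly dependent precisely when det[w₁; w₂; w₃; w₄] = 0.
The determinant works out to 24*λ - 26.
Solving 24*λ - 26 = 0 yields λ = 13/12.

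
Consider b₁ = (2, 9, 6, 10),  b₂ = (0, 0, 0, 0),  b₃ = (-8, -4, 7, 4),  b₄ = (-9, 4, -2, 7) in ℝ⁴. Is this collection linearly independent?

linearly dependent

One of the vectors is the zero vector, so the set is linearly dependent.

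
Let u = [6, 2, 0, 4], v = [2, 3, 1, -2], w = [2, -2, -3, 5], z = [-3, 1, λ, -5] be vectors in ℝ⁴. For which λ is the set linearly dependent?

λ = -1

Dependence holds iff the 4×4 matrix [u v w z] is singular.
The determinant works out to 2*λ + 2.
Setting this to zero gives λ = -1.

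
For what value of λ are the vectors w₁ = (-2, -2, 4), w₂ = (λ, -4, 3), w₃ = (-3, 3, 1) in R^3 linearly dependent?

λ = 2/7

The set is linearly dependent precisely when det[w₁; w₂; w₃] = 0.
Expanding, det = 14*λ - 4.
This vanishes exactly when λ = 2/7.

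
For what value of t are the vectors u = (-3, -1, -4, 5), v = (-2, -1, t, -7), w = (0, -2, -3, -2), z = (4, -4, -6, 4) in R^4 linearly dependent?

Dependence holds iff the 4×4 matrix [u v w z] is singular.
Expanding, det = -96*t - 104.
This vanishes exactly when t = -13/12.

t = -13/12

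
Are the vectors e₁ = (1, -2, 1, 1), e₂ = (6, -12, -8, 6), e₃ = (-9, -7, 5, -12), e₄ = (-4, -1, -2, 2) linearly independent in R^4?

linearly independent

Row-reduce the matrix whose columns are e₁, e₂, e₃, e₄.
The reduction yields 4 nonzero rows, so the rank is 4.
Since rank = 4 (the number of vectors), the set is linearly independent.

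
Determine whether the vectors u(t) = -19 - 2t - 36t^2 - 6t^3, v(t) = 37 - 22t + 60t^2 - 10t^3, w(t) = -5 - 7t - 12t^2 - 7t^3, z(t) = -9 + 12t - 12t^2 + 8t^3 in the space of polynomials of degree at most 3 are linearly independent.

Take coordinates with respect to the standard basis {1, t, …, t^3}.
The matrix [u|v|w|z] has determinant 0.
A zero determinant means the columns are linearly dependent.
Indeed 3u + v - 4w = 0.

linearly dependent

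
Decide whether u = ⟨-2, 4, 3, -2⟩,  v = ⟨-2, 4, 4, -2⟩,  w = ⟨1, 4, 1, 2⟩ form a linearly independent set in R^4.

linearly independent

Row-reduce the matrix whose columns are u, v, w.
The reduction yields 3 nonzero rows, so the rank is 3.
Since rank = 3 (the number of vectors), the set is linearly independent.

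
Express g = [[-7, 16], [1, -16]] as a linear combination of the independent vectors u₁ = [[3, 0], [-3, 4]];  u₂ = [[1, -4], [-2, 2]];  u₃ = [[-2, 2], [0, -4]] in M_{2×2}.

g = u₁ - 2u₂ + 4u₃

Work in coordinates with respect to the standard basis {E₁₁, E₁₂, E₂₁, E₂₂}.
Write g = α₁u₁ + … + α₃u₃ and equate components.
Back-substitution yields (α₁, α₂, α₃) = (1, -2, 4).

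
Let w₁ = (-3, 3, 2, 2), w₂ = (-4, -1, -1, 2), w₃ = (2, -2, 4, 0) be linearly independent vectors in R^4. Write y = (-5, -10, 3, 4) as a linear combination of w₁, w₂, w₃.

Set up the augmented matrix [w₁ | w₂ | w₃ | y] and row-reduce.
The system has the unique solution (a₁, a₂, a₃) = (-1, 3, 2).

y = -w₁ + 3w₂ + 2w₃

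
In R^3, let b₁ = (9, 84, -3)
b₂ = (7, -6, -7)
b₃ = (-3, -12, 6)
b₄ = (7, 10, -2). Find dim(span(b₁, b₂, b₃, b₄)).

Row-reduce the 4×3 matrix with these as rows.
Exactly 3 pivots survive; hence the rank is 3.
(With 4 elements in a 3-dimensional space the rank is at most 3.)

3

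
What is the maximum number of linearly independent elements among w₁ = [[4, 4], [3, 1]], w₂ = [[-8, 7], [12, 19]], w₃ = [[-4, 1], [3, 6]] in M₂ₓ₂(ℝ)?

Represent each element by its coordinate vector in ℝ⁴.
Row-reduce the 3×4 matrix with these as rows.
Exactly 2 pivots survive; hence the rank is 2.

2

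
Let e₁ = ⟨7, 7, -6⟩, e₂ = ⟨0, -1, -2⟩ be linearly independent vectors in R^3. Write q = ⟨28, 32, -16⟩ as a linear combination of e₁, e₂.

Set up the augmented matrix [e₁ | e₂ | q] and row-reduce.
The system has the unique solution (α₁, α₂) = (4, -4).

q = 4e₁ - 4e₂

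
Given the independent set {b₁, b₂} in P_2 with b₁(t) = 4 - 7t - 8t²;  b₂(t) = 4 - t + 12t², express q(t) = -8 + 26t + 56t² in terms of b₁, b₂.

q = -4b₁ + 2b₂

Identify each element with its coordinate vector in ℝ³ via {1, t, t²}.
Since b₁, b₂ are independent, the coefficients expressing q are uniquely determined by a linear system.
Back-substitution yields (α₁, α₂) = (-4, 2).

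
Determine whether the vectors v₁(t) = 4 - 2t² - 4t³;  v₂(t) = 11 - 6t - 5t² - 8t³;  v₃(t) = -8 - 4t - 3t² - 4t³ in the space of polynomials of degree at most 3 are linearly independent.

linearly independent

Write each element as a coordinate vector in ℝ⁴ using {1, t, …, t³}.
Row-reduce the matrix whose columns are v₁, v₂, v₃.
The reduction yields 3 nonzero rows, so the rank is 3.
Since rank = 3 (the number of vectors), the set is linearly independent.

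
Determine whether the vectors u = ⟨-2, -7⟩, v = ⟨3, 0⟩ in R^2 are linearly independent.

Row-reduce the matrix whose columns are u, v.
The reduction yields 2 nonzero rows, so the rank is 2.
Since rank = 2 (the number of vectors), the set is linearly independent.

linearly independent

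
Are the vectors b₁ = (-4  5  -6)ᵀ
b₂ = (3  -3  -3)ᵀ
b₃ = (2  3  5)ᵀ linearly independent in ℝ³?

linearly independent

Place the vectors as rows of a 3×3 matrix and reduce to echelon form.
The reduction yields 3 nonzero rows, so the rank is 3.
Since rank = 3 (the number of vectors), the set is linearly independent.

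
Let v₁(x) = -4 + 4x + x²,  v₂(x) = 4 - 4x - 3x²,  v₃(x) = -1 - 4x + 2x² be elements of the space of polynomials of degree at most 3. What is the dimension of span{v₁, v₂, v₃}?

Represent each element by its coordinate vector in ℝ⁴.
Row-reduce the 3×4 matrix with these as rows.
Reduction leaves 3 leading entries, giving rank 3.

dim = 3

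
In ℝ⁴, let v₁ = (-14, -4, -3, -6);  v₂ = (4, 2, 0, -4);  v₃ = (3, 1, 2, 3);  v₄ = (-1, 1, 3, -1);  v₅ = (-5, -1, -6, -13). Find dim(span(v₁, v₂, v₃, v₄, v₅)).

dim = 3

Put the 4×5 matrix [v₁|v₂|v₃|v₄|v₅] into echelon form.
The echelon form has 3 nonzero rows, so the rank is 3.
(With 5 elements in a 4-dimensional space the rank is at most 4.)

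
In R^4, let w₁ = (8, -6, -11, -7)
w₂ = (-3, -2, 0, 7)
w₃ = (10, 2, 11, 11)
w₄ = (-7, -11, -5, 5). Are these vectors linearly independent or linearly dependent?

linearly independent

The matrix [w₁|w₂|w₃|w₄] has determinant 10578.
A nonzero determinant means the columns are linearly independent.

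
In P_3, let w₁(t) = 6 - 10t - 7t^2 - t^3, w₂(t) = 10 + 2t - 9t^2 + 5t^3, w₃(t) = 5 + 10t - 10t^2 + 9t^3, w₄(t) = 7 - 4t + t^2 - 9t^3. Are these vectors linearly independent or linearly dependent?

linearly independent

Take coordinates with respect to the standard basis {1, t, …, t^3}.
Row-reduce the matrix whose columns are w₁, w₂, w₃, w₄.
The reduction yields 4 nonzero rows, so the rank is 4.
Since rank = 4 (the number of vectors), the set is linearly independent.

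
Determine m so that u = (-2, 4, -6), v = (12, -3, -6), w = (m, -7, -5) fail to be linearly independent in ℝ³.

m = 19

Dependence holds iff the 3×3 matrix [u v w] is singular.
The determinant works out to 798 - 42*m.
This vanishes exactly when m = 19.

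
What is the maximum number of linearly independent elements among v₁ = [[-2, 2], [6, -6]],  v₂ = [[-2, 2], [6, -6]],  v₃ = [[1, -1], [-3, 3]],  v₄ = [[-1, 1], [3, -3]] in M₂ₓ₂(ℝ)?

Represent each element by its coordinate vector in ℝ⁴.
Apply Gaussian elimination to the matrix whose rows are v₁, v₂, v₃, v₄.
The echelon form has 1 nonzero row, so the rank is 1.

1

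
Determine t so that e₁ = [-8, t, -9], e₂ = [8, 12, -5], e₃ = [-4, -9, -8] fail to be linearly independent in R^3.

The set is linearly dependent precisely when det[e₁; e₂; e₃] = 0.
Cofactor expansion gives det = 84*t + 1344.
This vanishes exactly when t = -16.

t = -16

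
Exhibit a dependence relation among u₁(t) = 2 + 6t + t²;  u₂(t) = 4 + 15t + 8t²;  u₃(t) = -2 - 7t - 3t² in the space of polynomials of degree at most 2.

Take coordinates with respect to {1, t, t²}.
Set up α₁u₁ + … + α₃u₃ = 0 and solve the homogeneous system.
One solution (up to scaling) is (1, 1, 3).

u₁ + u₂ + 3u₃ = 0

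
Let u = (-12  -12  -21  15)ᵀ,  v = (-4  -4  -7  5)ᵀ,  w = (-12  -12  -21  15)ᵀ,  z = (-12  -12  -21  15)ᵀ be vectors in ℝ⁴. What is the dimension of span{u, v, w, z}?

Apply Gaussian elimination to the matrix whose rows are u, v, w, z.
The echelon form has 1 nonzero row, so the rank is 1.

1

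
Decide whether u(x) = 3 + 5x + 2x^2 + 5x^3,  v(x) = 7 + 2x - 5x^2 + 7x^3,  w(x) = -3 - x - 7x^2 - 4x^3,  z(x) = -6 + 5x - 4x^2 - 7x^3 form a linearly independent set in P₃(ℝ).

Write each element as a coordinate vector in ℝ⁴ using {1, x, …, x^3}.
The matrix [u|v|w|z] has determinant -702.
A nonzero determinant means the columns are linearly independent.

linearly independent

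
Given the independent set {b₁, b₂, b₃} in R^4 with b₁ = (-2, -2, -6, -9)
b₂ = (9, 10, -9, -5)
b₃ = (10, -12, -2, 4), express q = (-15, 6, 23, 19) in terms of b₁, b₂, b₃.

Solve the system with b₁, b₂, b₃ as columns and q as the right-hand side.
Back-substitution yields (c₁, c₂, c₃) = (-2, -1, -1).

q = -2b₁ - b₂ - b₃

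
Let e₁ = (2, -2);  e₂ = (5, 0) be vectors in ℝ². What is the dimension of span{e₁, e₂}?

Put the 2×2 matrix [e₁|e₂] into echelon form.
The echelon form has 2 nonzero rows, so the rank is 2.

dim = 2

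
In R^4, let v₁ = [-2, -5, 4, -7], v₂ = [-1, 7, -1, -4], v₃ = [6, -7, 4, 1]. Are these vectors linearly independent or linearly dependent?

Place the vectors as rows of a 3×4 matrix and reduce to echelon form.
The reduction yields 3 nonzero rows, so the rank is 3.
Since rank = 3 (the number of vectors), the set is linearly independent.

linearly independent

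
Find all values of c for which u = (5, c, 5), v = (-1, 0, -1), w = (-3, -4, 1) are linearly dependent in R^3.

c = 0

The vectors are dependent exactly when the determinant of the matrix with rows u, v, w vanishes.
Cofactor expansion gives det = 4*c.
This vanishes exactly when c = 0.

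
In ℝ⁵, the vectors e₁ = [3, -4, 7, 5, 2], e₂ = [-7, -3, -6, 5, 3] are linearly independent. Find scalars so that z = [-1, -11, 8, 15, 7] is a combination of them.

z = 2e₁ + e₂

Write z = α₁e₁ + α₂e₂ and equate components.
Back-substitution yields (α₁, α₂) = (2, 1).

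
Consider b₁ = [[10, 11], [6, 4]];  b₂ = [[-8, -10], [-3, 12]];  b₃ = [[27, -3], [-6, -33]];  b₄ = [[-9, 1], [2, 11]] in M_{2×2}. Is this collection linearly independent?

Write each element as a coordinate vector in ℝ⁴ using {E₁₁, E₁₂, E₂₁, E₂₂}.
One vector is a scalar multiple of another, so the set is dependent.

linearly dependent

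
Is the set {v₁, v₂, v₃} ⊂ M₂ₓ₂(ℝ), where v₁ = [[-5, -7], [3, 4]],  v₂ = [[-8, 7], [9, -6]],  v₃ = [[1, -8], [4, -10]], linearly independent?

Take coordinates with respect to the standard basis {E₁₁, E₁₂, E₂₁, E₂₂}.
Place the vectors as rows of a 3×4 matrix and reduce to echelon form.
The reduction yields 3 nonzero rows, so the rank is 3.
Since rank = 3 (the number of vectors), the set is linearly independent.

linearly independent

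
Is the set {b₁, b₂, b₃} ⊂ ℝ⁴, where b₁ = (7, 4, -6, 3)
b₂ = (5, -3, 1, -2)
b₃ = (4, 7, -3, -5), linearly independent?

Row-reduce the matrix whose columns are b₁, b₂, b₃.
The reduction yields 3 nonzero rows, so the rank is 3.
Since rank = 3 (the number of vectors), the set is linearly independent.

linearly independent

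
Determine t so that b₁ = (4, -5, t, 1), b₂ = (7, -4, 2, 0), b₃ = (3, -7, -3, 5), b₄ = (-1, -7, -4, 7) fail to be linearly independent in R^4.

Dependence holds iff the 4×4 matrix [b₁ b₂ b₃ b₄] is singular.
Cofactor expansion gives det = 6*t - 100.
Solving 6*t - 100 = 0 yields t = 50/3.

t = 50/3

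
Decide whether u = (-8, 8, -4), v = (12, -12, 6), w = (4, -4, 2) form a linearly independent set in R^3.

One vector is a scalar multiple of another, so the set is dependent.

linearly dependent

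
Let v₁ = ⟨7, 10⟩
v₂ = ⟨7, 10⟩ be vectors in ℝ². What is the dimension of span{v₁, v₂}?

dim = 1

Put the 2×2 matrix [v₁|v₂] into echelon form.
The echelon form has 1 nonzero row, so the rank is 1.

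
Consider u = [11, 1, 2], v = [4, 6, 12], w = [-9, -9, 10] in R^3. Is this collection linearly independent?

Place the vectors as rows of a 3×3 matrix and reduce to echelon form.
The reduction yields 3 nonzero rows, so the rank is 3.
Since rank = 3 (the number of vectors), the set is linearly independent.

linearly independent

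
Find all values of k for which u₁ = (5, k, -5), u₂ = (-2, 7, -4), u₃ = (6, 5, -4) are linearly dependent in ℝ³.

k = 55/8

The set is linearly dependent precisely when det[u₁; u₂; u₃] = 0.
Expanding, det = 220 - 32*k.
This vanishes exactly when k = 55/8.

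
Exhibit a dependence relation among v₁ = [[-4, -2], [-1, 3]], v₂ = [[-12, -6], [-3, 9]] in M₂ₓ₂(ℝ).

Write each element as a vector in ℝ⁴ using {E₁₁, E₁₂, E₂₁, E₂₂}.
Write the vectors as columns of a matrix and find a nonzero vector in its null space.
The free variable yields coefficients (3, -1) (any nonzero multiple also works).

3v₁ - v₂ = 0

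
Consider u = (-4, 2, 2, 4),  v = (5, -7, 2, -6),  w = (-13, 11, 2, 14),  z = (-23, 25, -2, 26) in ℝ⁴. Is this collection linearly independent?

linearly dependent

The matrix [u|v|w|z] has determinant 0.
A zero determinant means the columns are linearly dependent.
Indeed 2u - v - w = 0.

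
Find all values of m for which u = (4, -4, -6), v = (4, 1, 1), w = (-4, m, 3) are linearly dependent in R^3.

Place the vectors as rows of a 3×3 matrix; dependence ⇔ determinant zero.
Expanding, det = 52 - 28*m.
Solving 52 - 28*m = 0 yields m = 13/7.

m = 13/7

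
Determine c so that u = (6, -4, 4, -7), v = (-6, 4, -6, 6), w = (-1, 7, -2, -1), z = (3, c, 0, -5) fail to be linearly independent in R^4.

c = 1/9

The vectors are dependent exactly when the determinant of the matrix with rows u, v, w, z vanishes.
The determinant works out to 18*c - 2.
This vanishes exactly when c = 1/9.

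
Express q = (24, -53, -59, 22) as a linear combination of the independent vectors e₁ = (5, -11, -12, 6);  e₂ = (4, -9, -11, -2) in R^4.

q = 4e₁ + e₂

Solve the system with e₁, e₂ as columns and q as the right-hand side.
Back-substitution yields (a₁, a₂) = (4, 1).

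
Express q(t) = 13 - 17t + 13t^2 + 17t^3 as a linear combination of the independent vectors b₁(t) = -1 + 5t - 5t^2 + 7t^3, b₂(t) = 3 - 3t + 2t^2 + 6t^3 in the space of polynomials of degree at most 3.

Work in coordinates with respect to the standard basis {1, t, …, t^3}.
Since b₁, b₂ are independent, the coefficients expressing q are uniquely determined by a linear system.
Back-substitution yields (c₁, c₂) = (-1, 4).

q = -b₁ + 4b₂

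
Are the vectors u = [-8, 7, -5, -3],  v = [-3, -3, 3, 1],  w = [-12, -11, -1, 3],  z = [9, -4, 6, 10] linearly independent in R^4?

The matrix [u|v|w|z] has determinant -4312.
A nonzero determinant means the columns are linearly independent.

linearly independent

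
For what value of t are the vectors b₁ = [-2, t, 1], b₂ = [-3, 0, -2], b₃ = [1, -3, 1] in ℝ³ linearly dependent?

t = -21

Dependence holds iff the 3×3 matrix [b₁ b₂ b₃] is singular.
Cofactor expansion gives det = t + 21.
This vanishes exactly when t = -21.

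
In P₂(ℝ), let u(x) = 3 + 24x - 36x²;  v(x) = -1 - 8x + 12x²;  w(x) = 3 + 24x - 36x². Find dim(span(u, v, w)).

1

Use coordinates relative to {1, x, x²}.
Form the matrix with u, v, w as columns and reduce.
Exactly 1 pivot survives; hence the rank is 1.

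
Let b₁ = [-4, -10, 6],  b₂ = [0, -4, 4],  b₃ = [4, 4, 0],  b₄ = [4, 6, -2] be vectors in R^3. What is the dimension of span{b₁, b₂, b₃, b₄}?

Apply Gaussian elimination to the matrix whose rows are b₁, b₂, b₃, b₄.
Exactly 2 pivots survive; hence the rank is 2.
(With 4 elements in a 3-dimensional space the rank is at most 3.)

2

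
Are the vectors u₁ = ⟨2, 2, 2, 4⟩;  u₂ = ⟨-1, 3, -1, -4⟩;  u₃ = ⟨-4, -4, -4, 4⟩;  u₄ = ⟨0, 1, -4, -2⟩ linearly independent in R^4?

linearly independent

Form the 4×4 matrix with these as columns; its determinant is 384.
A nonzero determinant means the columns are linearly independent.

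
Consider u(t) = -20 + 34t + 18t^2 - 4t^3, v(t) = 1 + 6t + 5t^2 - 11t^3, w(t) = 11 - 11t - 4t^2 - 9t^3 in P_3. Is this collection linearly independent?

Write each element as a coordinate vector in ℝ⁴ using {1, t, …, t^3}.
Place the vectors as rows of a 3×4 matrix and reduce to echelon form.
The reduction yields 2 nonzero rows, so the rank is 2.
Since rank 2 < 3, the set is linearly dependent.

linearly dependent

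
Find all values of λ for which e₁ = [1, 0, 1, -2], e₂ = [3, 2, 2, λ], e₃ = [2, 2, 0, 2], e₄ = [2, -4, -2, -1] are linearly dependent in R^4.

λ = -15/8

Dependence holds iff the 4×4 matrix [e₁ e₂ e₃ e₄] is singular.
Expanding, det = -16*λ - 30.
Setting this to zero gives λ = -15/8.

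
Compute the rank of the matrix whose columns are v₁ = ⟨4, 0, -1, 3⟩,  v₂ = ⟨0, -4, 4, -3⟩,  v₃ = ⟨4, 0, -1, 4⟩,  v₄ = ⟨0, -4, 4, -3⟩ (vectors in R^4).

Row-reduce the 4×4 matrix with these as rows.
The echelon form has 3 nonzero rows, so the rank is 3.

3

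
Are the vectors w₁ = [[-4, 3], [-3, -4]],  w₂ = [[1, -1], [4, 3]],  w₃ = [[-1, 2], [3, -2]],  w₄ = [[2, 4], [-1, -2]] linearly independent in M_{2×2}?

Take coordinates with respect to the standard basis {E₁₁, E₁₂, E₂₁, E₂₂}.
Form the 4×4 matrix with these as columns; its determinant is 179.
A nonzero determinant means the columns are linearly independent.

linearly independent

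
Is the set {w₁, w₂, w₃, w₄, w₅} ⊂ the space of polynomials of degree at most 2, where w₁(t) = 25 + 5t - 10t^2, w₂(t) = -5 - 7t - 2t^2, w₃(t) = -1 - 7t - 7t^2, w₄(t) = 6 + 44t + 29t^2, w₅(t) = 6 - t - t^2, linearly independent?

Write each element as a coordinate vector in ℝ³ using {1, t, t^2}.
There are 5 vectors in a 3-dimensional space, so they cannot be linearly independent.

linearly dependent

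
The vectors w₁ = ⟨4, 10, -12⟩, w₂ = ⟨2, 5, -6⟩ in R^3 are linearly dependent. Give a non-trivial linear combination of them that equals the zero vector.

w₁ - 2w₂ = 0

Solve the homogeneous system with w₁, w₂ as columns by row-reducing the coefficient matrix.
One solution (up to scaling) is (1, -2).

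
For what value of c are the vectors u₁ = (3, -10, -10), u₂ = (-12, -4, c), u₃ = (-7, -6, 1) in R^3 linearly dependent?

The vectors are dependent exactly when the determinant of the matrix with rows u₁, u₂, u₃ vanishes.
Expanding, det = 88*c - 572.
Setting this to zero gives c = 13/2.

c = 13/2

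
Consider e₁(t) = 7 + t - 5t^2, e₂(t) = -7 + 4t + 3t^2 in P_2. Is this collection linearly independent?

linearly independent

Write each element as a coordinate vector in ℝ³ using {1, t, t^2}.
Row-reduce the matrix whose columns are e₁, e₂.
The reduction yields 2 nonzero rows, so the rank is 2.
Since rank = 2 (the number of vectors), the set is linearly independent.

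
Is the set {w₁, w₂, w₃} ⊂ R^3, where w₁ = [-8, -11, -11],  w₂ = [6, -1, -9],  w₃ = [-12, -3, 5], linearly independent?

linearly independent

Form the 3×3 matrix with these as columns; its determinant is -272.
A nonzero determinant means the columns are linearly independent.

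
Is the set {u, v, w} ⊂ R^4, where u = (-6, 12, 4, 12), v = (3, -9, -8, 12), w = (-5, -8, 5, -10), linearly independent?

Place the vectors as rows of a 3×4 matrix and reduce to echelon form.
The reduction yields 3 nonzero rows, so the rank is 3.
Since rank = 3 (the number of vectors), the set is linearly independent.

linearly independent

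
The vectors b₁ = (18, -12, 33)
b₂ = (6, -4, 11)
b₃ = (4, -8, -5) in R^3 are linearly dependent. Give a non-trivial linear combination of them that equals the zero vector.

b₁ - 3b₂ = 0

Row-reduce the matrix with b₁, b₂, b₃ as columns; the null space gives the coefficients.
The free variable yields coefficients (1, -3, 0) (any nonzero multiple also works).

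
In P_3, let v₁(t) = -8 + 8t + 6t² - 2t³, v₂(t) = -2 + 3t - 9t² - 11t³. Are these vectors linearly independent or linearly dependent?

Take coordinates with respect to the standard basis {1, t, …, t³}.
Place the vectors as rows of a 2×4 matrix and reduce to echelon form.
The reduction yields 2 nonzero rows, so the rank is 2.
Since rank = 2 (the number of vectors), the set is linearly independent.

linearly independent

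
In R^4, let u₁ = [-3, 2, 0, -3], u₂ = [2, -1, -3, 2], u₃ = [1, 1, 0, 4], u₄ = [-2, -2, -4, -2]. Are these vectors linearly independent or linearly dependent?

linearly independent

Place the vectors as rows of a 4×4 matrix and reduce to echelon form.
The reduction yields 4 nonzero rows, so the rank is 4.
Since rank = 4 (the number of vectors), the set is linearly independent.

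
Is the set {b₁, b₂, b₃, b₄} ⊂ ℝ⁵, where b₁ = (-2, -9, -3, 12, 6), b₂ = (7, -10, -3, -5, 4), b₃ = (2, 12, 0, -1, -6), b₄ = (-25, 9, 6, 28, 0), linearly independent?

linearly dependent

Row-reduce the matrix whose columns are b₁, b₂, b₃, b₄.
The reduction yields 3 nonzero rows, so the rank is 3.
Since rank 3 < 4, the set is linearly dependent.
Indeed b₁ - 3b₂ - b₃ - b₄ = 0.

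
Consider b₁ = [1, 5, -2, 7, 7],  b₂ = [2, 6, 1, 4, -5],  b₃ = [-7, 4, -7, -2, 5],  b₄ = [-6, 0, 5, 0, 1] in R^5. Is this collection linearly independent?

linearly independent

Place the vectors as rows of a 4×5 matrix and reduce to echelon form.
The reduction yields 4 nonzero rows, so the rank is 4.
Since rank = 4 (the number of vectors), the set is linearly independent.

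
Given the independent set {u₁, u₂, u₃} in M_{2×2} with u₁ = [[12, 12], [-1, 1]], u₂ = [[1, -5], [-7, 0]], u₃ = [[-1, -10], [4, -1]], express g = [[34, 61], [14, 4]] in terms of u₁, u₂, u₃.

Work in coordinates with respect to the standard basis {E₁₁, E₁₂, E₂₁, E₂₂}.
Set up the augmented matrix [u₁ | u₂ | u₃ | g] and row-reduce.
Back-substitution yields (α₁, α₂, α₃) = (3, -3, -1).

g = 3u₁ - 3u₂ - u₃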